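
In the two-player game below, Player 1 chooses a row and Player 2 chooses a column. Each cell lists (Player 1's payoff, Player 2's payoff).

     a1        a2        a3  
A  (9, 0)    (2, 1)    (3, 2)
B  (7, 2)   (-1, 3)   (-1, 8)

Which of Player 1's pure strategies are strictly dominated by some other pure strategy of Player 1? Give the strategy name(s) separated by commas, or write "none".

B

Nothing dominates A: B at a1 (9>7).
B is strictly dominated by A (a1: 9>7, a2: 2>-1, a3: 3>-1).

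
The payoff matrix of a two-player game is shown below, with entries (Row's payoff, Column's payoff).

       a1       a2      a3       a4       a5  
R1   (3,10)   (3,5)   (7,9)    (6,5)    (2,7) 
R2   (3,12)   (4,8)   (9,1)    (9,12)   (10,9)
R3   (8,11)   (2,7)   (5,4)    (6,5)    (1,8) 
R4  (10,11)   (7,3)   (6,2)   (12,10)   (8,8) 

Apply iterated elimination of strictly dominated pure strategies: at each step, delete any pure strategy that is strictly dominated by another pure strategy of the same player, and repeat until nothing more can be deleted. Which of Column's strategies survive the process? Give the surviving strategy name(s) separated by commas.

Row R3 is eliminated: R4 beats it against every remaining column (a1: 10>8, a2: 7>2, a3: 6>5, a4: 12>6, a5: 8>1).
Column's strategy a2 is strictly dominated by a1 (R1: 10>5, R2: 12>8, R4: 11>3) and is removed.
Column a3 is eliminated: a1 beats it against every remaining row (R1: 10>9, R2: 12>1, R4: 11>2).
Row R1 is eliminated: R4 beats it against every remaining column (a1: 10>3, a4: 12>6, a5: 8>2).
Column's strategy a5 is strictly dominated by a1 (R2: 12>9, R4: 11>8) and is removed.
Row's strategy R2 is strictly dominated by R4 (a1: 10>3, a4: 12>9) and is removed.
Column a4 is eliminated: a1 beats it against every remaining row (R4: 11>10).
Among the remaining strategies, none is strictly dominated by another pure strategy of the same player, so the elimination stops.
Surviving strategies — Row: {R4}; Column: {a1}.

a1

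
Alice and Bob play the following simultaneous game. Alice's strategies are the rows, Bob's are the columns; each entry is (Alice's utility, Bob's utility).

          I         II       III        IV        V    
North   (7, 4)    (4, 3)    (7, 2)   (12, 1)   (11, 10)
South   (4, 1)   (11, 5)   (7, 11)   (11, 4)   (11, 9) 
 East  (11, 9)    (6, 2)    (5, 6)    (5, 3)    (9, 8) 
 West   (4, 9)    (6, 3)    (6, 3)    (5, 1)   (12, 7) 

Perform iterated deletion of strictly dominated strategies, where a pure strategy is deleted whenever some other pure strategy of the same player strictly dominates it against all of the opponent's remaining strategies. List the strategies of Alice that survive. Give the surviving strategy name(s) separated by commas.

Bob's strategy II is strictly dominated by V (North: 10>3, South: 9>5, East: 8>2, West: 7>3) and is removed.
For Bob, III strictly dominates IV on the remaining rows (North: 2>1, South: 11>4, East: 6>3, West: 3>1); eliminate IV.
Among the remaining strategies, none is strictly dominated by another pure strategy of the same player, so the elimination stops.
Surviving strategies — Alice: {North, South, East, West}; Bob: {I, III, V}.

North, South, East, West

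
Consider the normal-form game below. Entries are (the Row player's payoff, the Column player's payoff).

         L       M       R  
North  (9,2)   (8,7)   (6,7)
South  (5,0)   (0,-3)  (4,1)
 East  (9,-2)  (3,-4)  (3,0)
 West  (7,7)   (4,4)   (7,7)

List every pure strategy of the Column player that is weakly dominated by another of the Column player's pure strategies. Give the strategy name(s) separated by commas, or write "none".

L: dominated, since R does at least as well everywhere (North: 7>2, South: 1>0, East: 0>-2, West: 7=7).
R weakly dominates M — North: 7=7, South: 1>-3, East: 0>-4, West: 7>4.
R: no other strategy beats it everywhere (L at North (7>2); M at South (1>-3)).

L, M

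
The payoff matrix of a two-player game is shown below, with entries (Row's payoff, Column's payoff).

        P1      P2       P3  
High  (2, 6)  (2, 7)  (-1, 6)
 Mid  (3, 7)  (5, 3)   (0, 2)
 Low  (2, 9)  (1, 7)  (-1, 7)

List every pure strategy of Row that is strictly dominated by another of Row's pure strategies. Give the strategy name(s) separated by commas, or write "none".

High is strictly dominated by Mid (P1: 3>2, P2: 5>2, P3: 0>-1).
Nothing dominates Mid: High at P1 (3>2); Low at P1 (3>2).
Mid strictly dominates Low — P1: 3>2, P2: 5>1, P3: 0>-1.

High, Low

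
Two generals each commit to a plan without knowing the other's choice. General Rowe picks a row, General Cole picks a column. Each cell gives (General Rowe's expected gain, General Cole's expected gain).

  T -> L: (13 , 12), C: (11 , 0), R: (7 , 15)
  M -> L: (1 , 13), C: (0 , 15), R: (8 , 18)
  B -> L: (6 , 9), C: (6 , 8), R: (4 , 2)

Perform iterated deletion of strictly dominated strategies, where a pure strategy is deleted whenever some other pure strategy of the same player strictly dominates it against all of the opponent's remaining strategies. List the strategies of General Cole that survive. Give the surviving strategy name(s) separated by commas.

General Rowe's strategy B is strictly dominated by T (L: 13>6, C: 11>6, R: 7>4) and is removed.
For General Cole, R strictly dominates L on the remaining rows (T: 15>12, M: 18>13); eliminate L.
Column C is eliminated: R beats it against every remaining row (T: 15>0, M: 18>15).
General Rowe's strategy T is strictly dominated by M (R: 8>7) and is removed.
Among the remaining strategies, none is strictly dominated by another pure strategy of the same player, so the elimination stops.
Surviving strategies — General Rowe: {M}; General Cole: {R}.

R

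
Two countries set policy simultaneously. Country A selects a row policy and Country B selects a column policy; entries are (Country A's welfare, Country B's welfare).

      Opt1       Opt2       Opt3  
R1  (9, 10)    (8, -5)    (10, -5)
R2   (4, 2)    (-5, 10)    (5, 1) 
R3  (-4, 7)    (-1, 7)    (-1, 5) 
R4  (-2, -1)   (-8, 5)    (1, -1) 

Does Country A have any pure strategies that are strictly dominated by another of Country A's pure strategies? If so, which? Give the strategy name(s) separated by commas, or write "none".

R2, R3, R4

Nothing dominates R1: R2 at Opt1 (9>4); R3 at Opt1 (9>-4); R4 at Opt1 (9>-2).
R2 is strictly dominated by R1 (Opt1: 9>4, Opt2: 8>-5, Opt3: 10>5).
R3: dominated, since R1 does at least as well everywhere (Opt1: 9>-4, Opt2: 8>-1, Opt3: 10>-1).
R1 strictly dominates R4 — Opt1: 9>-2, Opt2: 8>-8, Opt3: 10>1.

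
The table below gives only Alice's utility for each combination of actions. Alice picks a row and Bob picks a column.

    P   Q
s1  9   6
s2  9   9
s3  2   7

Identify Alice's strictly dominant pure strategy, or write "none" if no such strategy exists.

none

s1 fails to dominate s2 at P (9=9).
s2 fails to dominate s1 at P (9=9).
s3 fails to dominate s1 at P (2<9).
No single strategy dominates all the others.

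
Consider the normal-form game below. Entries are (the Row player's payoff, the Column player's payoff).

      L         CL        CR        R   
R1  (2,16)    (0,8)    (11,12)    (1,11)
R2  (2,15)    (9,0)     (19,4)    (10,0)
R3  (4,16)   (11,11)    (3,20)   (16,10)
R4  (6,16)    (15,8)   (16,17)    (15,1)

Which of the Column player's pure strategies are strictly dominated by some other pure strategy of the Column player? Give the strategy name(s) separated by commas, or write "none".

CL, R

L is not dominated — it holds its own against CL at R1 (16>8); CR at R1 (16>12); R at R1 (16>11).
L strictly dominates CL — R1: 16>8, R2: 15>0, R3: 16>11, R4: 16>8.
CR: no other strategy beats it everywhere (L at R3 (20>16); CL at R1 (12>8); R at R1 (12>11)).
R: dominated, since L does at least as well everywhere (R1: 16>11, R2: 15>0, R3: 16>10, R4: 16>1).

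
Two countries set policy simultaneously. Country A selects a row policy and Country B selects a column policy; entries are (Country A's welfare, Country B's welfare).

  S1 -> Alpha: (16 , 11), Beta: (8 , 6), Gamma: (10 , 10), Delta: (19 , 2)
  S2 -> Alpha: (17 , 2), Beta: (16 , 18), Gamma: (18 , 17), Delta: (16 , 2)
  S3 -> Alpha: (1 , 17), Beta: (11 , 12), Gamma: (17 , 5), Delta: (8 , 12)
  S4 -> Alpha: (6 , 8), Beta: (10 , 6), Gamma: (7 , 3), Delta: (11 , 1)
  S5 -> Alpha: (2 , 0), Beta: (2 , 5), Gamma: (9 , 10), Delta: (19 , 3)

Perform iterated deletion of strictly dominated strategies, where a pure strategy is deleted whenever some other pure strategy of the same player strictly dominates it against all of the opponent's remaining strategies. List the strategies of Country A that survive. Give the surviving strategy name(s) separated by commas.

S2

Row S3 is eliminated: S2 beats it against every remaining column (Alpha: 17>1, Beta: 16>11, Gamma: 18>17, Delta: 16>8).
Country A's strategy S4 is strictly dominated by S2 (Alpha: 17>6, Beta: 16>10, Gamma: 18>7, Delta: 16>11) and is removed.
Column Delta is eliminated: Beta beats it against every remaining row (S1: 6>2, S2: 18>2, S5: 5>3).
Country A's strategy S1 is strictly dominated by S2 (Alpha: 17>16, Beta: 16>8, Gamma: 18>10) and is removed.
For Country A, S2 strictly dominates S5 on the remaining columns (Alpha: 17>2, Beta: 16>2, Gamma: 18>9); eliminate S5.
Country B's strategy Alpha is strictly dominated by Beta (S2: 18>2) and is removed.
Country B's strategy Gamma is strictly dominated by Beta (S2: 18>17) and is removed.
Among the remaining strategies, none is strictly dominated by another pure strategy of the same player, so the elimination stops.
Surviving strategies — Country A: {S2}; Country B: {Beta}.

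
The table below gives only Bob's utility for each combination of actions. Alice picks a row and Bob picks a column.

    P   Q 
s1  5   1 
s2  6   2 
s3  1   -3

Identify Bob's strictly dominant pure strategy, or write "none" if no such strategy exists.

P vs Q: s1: 5>1, s2: 6>2, s3: 1>-3.
P strictly beats every other strategy against every opponent action, so it is strictly dominant.

P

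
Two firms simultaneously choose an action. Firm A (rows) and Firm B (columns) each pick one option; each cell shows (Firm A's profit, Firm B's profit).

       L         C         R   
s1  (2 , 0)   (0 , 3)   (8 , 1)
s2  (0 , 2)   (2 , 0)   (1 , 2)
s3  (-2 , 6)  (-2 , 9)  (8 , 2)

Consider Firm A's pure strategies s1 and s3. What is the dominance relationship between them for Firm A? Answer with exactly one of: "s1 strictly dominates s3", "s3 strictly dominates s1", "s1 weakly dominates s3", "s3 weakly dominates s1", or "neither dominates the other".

Compare s1 to s3 across every action of Firm B: L: 2>-2, C: 0>-2, R: 8=8.
s1 is at least as good everywhere and strictly better somewhere (tied only at R), so s1 weakly but not strictly dominates s3.

s1 weakly dominates s3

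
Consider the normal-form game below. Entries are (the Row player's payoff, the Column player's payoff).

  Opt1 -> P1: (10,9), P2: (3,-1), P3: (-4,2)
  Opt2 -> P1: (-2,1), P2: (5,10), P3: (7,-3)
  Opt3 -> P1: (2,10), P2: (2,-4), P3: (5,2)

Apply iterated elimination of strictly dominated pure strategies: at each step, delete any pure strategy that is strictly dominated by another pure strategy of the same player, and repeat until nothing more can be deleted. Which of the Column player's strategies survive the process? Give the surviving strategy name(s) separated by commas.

P1, P2

The Column player's strategy P3 is strictly dominated by P1 (Opt1: 9>2, Opt2: 1>-3, Opt3: 10>2) and is removed.
The Row player's strategy Opt3 is strictly dominated by Opt1 (P1: 10>2, P2: 3>2) and is removed.
Among the remaining strategies, none is strictly dominated by another pure strategy of the same player, so the elimination stops.
Surviving strategies — the Row player: {Opt1, Opt2}; the Column player: {P1, P2}.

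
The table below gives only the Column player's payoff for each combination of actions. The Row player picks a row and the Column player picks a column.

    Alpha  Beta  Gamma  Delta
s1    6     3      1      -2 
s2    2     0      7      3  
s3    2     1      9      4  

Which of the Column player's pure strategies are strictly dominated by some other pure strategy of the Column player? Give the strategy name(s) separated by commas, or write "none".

Beta, Delta

Alpha is not dominated — it holds its own against Beta at s1 (6>3); Gamma at s1 (6>1); Delta at s1 (6>-2).
Beta: dominated, since Alpha does at least as well everywhere (s1: 6>3, s2: 2>0, s3: 2>1).
Gamma is not dominated — it holds its own against Alpha at s2 (7>2); Beta at s2 (7>0); Delta at s1 (1>-2).
Delta: dominated, since Gamma does at least as well everywhere (s1: 1>-2, s2: 7>3, s3: 9>4).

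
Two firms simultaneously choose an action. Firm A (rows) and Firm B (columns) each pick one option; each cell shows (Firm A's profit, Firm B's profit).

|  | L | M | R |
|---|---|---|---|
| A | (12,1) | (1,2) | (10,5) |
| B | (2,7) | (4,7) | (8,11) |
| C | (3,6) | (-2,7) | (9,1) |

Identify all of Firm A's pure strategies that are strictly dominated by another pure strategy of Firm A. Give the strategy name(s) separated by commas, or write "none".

C

Nothing dominates A: B at L (12>2); C at L (12>3).
Nothing dominates B: A at M (4>1); C at M (4>-2).
C is strictly dominated by A (L: 12>3, M: 1>-2, R: 10>9).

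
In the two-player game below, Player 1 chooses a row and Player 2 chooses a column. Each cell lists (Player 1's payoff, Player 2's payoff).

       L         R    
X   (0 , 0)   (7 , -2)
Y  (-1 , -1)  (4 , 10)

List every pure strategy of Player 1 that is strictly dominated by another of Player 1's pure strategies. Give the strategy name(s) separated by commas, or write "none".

Y

Nothing dominates X: Y at L (0>-1).
Y is strictly dominated by X (L: 0>-1, R: 7>4).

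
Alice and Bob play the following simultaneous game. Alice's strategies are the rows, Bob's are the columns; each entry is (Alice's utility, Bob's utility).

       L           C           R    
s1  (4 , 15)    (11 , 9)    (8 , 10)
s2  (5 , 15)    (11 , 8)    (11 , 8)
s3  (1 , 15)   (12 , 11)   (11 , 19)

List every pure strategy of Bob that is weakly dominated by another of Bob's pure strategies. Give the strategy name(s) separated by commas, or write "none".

L is not dominated — it holds its own against C at s1 (15>9); R at s1 (15>10).
C is weakly dominated by L (s1: 15>9, s2: 15>8, s3: 15>11).
Nothing dominates R: L at s3 (19>15); C at s1 (10>9).

C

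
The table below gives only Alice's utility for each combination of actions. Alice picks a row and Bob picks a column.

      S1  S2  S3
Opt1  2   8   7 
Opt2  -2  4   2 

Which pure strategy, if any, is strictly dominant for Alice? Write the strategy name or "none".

Opt1 vs Opt2: S1: 2>-2, S2: 8>4, S3: 7>2.
Opt1 strictly beats every other strategy against every opponent action, so it is strictly dominant.

Opt1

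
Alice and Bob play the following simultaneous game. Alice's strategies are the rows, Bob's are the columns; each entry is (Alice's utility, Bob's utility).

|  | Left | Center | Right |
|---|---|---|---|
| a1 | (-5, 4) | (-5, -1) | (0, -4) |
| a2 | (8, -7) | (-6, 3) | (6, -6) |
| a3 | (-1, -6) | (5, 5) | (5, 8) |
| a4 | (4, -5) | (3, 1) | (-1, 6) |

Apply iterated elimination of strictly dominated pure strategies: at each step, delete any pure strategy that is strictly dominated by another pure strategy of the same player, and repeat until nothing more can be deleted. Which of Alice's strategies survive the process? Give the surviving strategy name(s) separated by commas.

a2, a3

For Alice, a3 strictly dominates a1 on the remaining columns (Left: -1>-5, Center: 5>-5, Right: 5>0); eliminate a1.
For Bob, Center strictly dominates Left on the remaining rows (a2: 3>-7, a3: 5>-6, a4: 1>-5); eliminate Left.
Alice's strategy a4 is strictly dominated by a3 (Center: 5>3, Right: 5>-1) and is removed.
Among the remaining strategies, none is strictly dominated by another pure strategy of the same player, so the elimination stops.
Surviving strategies — Alice: {a2, a3}; Bob: {Center, Right}.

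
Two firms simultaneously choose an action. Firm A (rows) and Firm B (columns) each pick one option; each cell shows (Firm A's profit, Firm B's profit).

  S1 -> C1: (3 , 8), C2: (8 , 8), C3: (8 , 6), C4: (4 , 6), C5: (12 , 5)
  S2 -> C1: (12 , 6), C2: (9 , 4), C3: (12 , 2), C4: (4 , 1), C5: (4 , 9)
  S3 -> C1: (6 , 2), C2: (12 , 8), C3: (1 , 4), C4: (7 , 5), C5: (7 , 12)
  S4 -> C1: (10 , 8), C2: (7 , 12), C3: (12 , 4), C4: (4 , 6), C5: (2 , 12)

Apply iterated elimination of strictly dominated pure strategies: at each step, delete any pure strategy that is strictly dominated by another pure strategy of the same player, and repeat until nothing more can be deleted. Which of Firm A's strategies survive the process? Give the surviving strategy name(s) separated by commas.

S1, S2, S3

For Firm B, C2 strictly dominates C3 on the remaining rows (S1: 8>6, S2: 4>2, S3: 8>4, S4: 12>4); eliminate C3.
Column C4 is eliminated: C2 beats it against every remaining row (S1: 8>6, S2: 4>1, S3: 8>5, S4: 12>6).
For Firm A, S2 strictly dominates S4 on the remaining columns (C1: 12>10, C2: 9>7, C5: 4>2); eliminate S4.
Among the remaining strategies, none is strictly dominated by another pure strategy of the same player, so the elimination stops.
Surviving strategies — Firm A: {S1, S2, S3}; Firm B: {C1, C2, C5}.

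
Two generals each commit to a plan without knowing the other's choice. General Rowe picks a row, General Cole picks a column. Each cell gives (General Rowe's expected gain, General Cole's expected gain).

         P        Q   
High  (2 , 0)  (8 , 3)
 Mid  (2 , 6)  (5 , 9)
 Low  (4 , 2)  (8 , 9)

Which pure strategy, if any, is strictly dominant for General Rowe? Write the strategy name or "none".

none

High fails to dominate Mid at P (2=2).
Mid fails to dominate High at P (2=2).
Low fails to dominate High at Q (8=8).
No single strategy dominates all the others.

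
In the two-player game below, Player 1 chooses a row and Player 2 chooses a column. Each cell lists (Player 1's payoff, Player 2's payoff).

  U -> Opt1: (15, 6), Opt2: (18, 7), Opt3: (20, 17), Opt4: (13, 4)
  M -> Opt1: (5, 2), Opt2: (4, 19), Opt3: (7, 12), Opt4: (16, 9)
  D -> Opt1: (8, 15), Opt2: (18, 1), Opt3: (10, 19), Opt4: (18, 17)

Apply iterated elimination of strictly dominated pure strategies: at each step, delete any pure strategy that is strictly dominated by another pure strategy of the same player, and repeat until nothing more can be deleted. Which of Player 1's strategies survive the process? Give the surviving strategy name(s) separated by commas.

U

For Player 1, D strictly dominates M on the remaining columns (Opt1: 8>5, Opt2: 18>4, Opt3: 10>7, Opt4: 18>16); eliminate M.
Column Opt1 is eliminated: Opt3 beats it against every remaining row (U: 17>6, D: 19>15).
For Player 2, Opt3 strictly dominates Opt2 on the remaining rows (U: 17>7, D: 19>1); eliminate Opt2.
For Player 2, Opt3 strictly dominates Opt4 on the remaining rows (U: 17>4, D: 19>17); eliminate Opt4.
Row D is eliminated: U beats it against every remaining column (Opt3: 20>10).
Among the remaining strategies, none is strictly dominated by another pure strategy of the same player, so the elimination stops.
Surviving strategies — Player 1: {U}; Player 2: {Opt3}.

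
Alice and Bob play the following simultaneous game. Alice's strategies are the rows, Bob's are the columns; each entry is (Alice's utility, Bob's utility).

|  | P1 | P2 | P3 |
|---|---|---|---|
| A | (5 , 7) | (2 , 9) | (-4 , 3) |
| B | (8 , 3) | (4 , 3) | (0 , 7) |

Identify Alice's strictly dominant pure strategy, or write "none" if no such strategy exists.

B

B vs A: P1: 8>5, P2: 4>2, P3: 0>-4.
B strictly beats every other strategy against every opponent action, so it is strictly dominant.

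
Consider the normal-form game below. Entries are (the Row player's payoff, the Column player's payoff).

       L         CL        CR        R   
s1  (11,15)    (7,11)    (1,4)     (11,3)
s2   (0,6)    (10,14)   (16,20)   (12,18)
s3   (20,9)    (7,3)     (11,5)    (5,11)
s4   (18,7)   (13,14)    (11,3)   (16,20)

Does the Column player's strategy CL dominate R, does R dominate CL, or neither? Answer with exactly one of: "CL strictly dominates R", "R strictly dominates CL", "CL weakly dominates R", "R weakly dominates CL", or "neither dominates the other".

neither dominates the other

Compare CL to R across each choice by the Row player: s1: 11>3, s2: 14<18, s3: 3<11, s4: 14<20.
CL does better at s1 but worse at s2, s3, s4; neither strategy dominates the other.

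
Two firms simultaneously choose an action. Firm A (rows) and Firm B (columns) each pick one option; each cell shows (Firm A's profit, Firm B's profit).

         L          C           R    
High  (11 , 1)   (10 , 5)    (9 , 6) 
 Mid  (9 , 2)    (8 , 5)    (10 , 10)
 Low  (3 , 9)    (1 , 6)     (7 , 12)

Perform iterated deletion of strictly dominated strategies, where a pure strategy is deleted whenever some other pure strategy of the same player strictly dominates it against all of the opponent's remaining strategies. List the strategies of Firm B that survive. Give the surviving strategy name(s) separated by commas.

R

Firm A's strategy Low is strictly dominated by High (L: 11>3, C: 10>1, R: 9>7) and is removed.
For Firm B, C strictly dominates L on the remaining rows (High: 5>1, Mid: 5>2); eliminate L.
Firm B's strategy C is strictly dominated by R (High: 6>5, Mid: 10>5) and is removed.
Row High is eliminated: Mid beats it against every remaining column (R: 10>9).
Among the remaining strategies, none is strictly dominated by another pure strategy of the same player, so the elimination stops.
Surviving strategies — Firm A: {Mid}; Firm B: {R}.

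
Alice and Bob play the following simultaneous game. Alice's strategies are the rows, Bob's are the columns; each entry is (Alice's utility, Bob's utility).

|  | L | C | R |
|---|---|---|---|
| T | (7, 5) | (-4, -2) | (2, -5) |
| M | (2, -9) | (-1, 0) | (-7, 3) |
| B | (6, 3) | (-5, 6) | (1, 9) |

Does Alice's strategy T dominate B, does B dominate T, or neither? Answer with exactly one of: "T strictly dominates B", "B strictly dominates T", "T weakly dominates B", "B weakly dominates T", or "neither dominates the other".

T strictly dominates B

Compare T to B across each choice by Bob: L: 7>6, C: -4>-5, R: 2>1.
Every comparison favours T, so T strictly dominates B.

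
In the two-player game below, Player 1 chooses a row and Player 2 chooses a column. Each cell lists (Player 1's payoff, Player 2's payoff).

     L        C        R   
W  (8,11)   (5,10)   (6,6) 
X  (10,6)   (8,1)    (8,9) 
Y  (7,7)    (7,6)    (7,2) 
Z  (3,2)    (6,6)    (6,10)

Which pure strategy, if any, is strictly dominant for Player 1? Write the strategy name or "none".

X

X vs W: L: 10>8, C: 8>5, R: 8>6.
X vs Y: L: 10>7, C: 8>7, R: 8>7.
X vs Z: L: 10>3, C: 8>6, R: 8>6.
X strictly beats every other strategy against every opponent action, so it is strictly dominant.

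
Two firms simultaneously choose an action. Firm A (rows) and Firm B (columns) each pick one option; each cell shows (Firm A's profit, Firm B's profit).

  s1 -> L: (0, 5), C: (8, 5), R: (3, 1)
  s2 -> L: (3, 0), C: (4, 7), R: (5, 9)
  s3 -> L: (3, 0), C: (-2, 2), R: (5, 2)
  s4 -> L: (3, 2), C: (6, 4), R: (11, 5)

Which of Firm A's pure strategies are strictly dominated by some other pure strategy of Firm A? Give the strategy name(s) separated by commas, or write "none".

s1 is not dominated — it holds its own against s2 at C (8>4); s3 at C (8>-2); s4 at C (8>6).
Nothing dominates s2: s1 at L (3>0); s3 at L (3=3); s4 at L (3=3).
s3 is not dominated — it holds its own against s1 at L (3>0); s2 at L (3=3); s4 at L (3=3).
s4: no other strategy beats it everywhere (s1 at L (3>0); s2 at L (3=3); s3 at L (3=3)).

none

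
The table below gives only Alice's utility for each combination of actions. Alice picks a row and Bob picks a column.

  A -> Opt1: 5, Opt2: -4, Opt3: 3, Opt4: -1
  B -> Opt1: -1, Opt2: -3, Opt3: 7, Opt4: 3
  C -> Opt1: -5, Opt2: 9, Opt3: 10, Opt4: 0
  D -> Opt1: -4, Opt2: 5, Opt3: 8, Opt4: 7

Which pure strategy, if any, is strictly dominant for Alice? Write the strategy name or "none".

A fails to dominate B at Opt2 (-4<-3).
B fails to dominate A at Opt1 (-1<5).
C fails to dominate A at Opt1 (-5<5).
D fails to dominate A at Opt1 (-4<5).
No single strategy dominates all the others.

none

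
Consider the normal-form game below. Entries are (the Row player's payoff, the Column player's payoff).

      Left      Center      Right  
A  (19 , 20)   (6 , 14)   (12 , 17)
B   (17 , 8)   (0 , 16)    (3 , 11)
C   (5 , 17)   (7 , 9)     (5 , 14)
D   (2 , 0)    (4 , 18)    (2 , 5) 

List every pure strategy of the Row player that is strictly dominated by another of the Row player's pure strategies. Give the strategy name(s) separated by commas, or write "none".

A: no other strategy beats it everywhere (B at Left (19>17); C at Left (19>5); D at Left (19>2)).
B: dominated, since A does at least as well everywhere (Left: 19>17, Center: 6>0, Right: 12>3).
Nothing dominates C: A at Center (7>6); B at Center (7>0); D at Left (5>2).
D: dominated, since A does at least as well everywhere (Left: 19>2, Center: 6>4, Right: 12>2).

B, D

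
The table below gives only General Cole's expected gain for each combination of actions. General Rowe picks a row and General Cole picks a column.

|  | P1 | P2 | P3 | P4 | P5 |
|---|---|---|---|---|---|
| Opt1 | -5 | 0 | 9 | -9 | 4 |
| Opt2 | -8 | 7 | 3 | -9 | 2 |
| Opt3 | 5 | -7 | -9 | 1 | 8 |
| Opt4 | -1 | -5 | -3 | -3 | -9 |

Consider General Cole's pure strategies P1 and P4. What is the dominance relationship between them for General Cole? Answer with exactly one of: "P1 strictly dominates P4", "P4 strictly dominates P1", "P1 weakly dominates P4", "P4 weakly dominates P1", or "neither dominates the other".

P1 strictly dominates P4

Compare P1 to P4 across every action of General Rowe: Opt1: -5>-9, Opt2: -8>-9, Opt3: 5>1, Opt4: -1>-3.
P1 gives a strictly higher payoff against every action of General Rowe, so P1 strictly dominates P4.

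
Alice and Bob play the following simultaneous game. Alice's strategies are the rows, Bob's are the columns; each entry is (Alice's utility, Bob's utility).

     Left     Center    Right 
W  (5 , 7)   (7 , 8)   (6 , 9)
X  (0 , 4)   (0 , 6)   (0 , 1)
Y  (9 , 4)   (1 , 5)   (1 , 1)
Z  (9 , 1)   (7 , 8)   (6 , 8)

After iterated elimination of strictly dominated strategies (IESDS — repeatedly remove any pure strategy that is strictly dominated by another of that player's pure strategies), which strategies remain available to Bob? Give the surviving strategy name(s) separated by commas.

Center, Right

Row X is eliminated: W beats it against every remaining column (Left: 5>0, Center: 7>0, Right: 6>0).
Column Left is eliminated: Center beats it against every remaining row (W: 8>7, Y: 5>4, Z: 8>1).
Row Y is eliminated: W beats it against every remaining column (Center: 7>1, Right: 6>1).
Among the remaining strategies, none is strictly dominated by another pure strategy of the same player, so the elimination stops.
Surviving strategies — Alice: {W, Z}; Bob: {Center, Right}.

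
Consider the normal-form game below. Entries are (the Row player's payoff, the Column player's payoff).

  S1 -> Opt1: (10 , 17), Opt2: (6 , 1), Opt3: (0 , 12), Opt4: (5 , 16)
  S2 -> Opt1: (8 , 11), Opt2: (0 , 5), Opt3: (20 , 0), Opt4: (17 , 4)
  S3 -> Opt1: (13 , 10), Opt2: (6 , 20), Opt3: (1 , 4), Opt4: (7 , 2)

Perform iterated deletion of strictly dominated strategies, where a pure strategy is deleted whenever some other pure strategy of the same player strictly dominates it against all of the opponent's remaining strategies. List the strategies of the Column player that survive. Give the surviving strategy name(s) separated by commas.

The Column player's strategy Opt3 is strictly dominated by Opt1 (S1: 17>12, S2: 11>0, S3: 10>4) and is removed.
The Column player's strategy Opt4 is strictly dominated by Opt1 (S1: 17>16, S2: 11>4, S3: 10>2) and is removed.
For the Row player, S1 strictly dominates S2 on the remaining columns (Opt1: 10>8, Opt2: 6>0); eliminate S2.
Among the remaining strategies, none is strictly dominated by another pure strategy of the same player, so the elimination stops.
Surviving strategies — the Row player: {S1, S3}; the Column player: {Opt1, Opt2}.

Opt1, Opt2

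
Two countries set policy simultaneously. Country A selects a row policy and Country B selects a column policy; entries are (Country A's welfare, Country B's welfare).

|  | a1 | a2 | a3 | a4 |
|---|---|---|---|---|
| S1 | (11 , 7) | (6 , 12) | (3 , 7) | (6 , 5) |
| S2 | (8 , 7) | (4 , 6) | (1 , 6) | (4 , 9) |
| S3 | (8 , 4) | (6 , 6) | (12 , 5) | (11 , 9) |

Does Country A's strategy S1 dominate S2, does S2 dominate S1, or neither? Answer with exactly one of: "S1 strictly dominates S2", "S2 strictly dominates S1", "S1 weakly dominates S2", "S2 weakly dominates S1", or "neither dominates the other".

S1 strictly dominates S2

S1's payoffs vs S2's, by Country B's action — a1: 11>8, a2: 6>4, a3: 3>1, a4: 6>4.
Every comparison favours S1, so S1 strictly dominates S2.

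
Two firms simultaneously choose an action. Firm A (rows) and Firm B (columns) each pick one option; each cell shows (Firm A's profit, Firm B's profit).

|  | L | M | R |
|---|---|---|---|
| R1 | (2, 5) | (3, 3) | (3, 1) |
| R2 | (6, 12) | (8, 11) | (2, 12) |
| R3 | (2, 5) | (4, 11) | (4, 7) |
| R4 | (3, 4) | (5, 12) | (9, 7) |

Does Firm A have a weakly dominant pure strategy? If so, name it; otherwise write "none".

none

R1 fails to dominate R2 at L (2<6).
R2 fails to dominate R1 at R (2<3).
R3 fails to dominate R2 at L (2<6).
R4 fails to dominate R2 at L (3<6).
No single strategy dominates all the others.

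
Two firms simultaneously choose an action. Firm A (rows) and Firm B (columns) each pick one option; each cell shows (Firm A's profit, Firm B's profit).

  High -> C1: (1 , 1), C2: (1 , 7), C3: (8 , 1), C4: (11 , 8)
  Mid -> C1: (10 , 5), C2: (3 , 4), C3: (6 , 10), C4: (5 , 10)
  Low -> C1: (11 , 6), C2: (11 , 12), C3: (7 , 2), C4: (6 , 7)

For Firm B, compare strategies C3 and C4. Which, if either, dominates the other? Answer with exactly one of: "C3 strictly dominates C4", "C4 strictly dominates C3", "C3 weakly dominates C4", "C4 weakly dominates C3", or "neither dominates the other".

Compare C3 to C4 across each opponent action: High: 1<8, Mid: 10=10, Low: 2<7.
C4 is at least as good everywhere and strictly better somewhere (tied at Mid), so C4 weakly dominates C3.

C4 weakly dominates C3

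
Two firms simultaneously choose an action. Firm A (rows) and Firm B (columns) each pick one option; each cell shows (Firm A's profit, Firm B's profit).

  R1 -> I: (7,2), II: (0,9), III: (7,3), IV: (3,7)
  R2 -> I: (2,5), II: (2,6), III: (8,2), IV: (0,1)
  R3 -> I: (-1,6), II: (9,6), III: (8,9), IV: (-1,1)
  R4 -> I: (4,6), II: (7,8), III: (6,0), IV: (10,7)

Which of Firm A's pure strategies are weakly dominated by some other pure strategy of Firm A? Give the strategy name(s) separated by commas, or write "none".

none

R1 is not dominated — it holds its own against R2 at I (7>2); R3 at I (7>-1); R4 at I (7>4).
R2: no other strategy beats it everywhere (R1 at II (2>0); R3 at I (2>-1); R4 at III (8>6)).
R3: no other strategy beats it everywhere (R1 at II (9>0); R2 at II (9>2); R4 at II (9>7)).
R4: no other strategy beats it everywhere (R1 at II (7>0); R2 at I (4>2); R3 at I (4>-1)).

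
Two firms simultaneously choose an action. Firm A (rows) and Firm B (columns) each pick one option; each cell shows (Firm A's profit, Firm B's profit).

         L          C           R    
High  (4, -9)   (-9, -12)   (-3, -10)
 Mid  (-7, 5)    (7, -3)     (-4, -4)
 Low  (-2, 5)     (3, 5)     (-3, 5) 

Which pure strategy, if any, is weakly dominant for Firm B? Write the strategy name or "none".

L vs C: High: -9>-12, Mid: 5>-3, Low: 5=5.
L vs R: High: -9>-10, Mid: 5>-4, Low: 5=5.
L is at least as good as every other strategy against every opponent action, so it is weakly dominant.

L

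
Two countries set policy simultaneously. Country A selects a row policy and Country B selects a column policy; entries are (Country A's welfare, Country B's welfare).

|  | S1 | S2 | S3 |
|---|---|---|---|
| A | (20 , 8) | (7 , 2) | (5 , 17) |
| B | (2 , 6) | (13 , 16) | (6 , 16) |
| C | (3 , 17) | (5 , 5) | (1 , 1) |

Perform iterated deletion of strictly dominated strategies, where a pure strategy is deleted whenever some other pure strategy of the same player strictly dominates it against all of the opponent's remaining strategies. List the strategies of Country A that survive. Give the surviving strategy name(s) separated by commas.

Row C is eliminated: A beats it against every remaining column (S1: 20>3, S2: 7>5, S3: 5>1).
Country B's strategy S1 is strictly dominated by S3 (A: 17>8, B: 16>6) and is removed.
Country A's strategy A is strictly dominated by B (S2: 13>7, S3: 6>5) and is removed.
Among the remaining strategies, none is strictly dominated by another pure strategy of the same player, so the elimination stops.
Surviving strategies — Country A: {B}; Country B: {S2, S3}.

B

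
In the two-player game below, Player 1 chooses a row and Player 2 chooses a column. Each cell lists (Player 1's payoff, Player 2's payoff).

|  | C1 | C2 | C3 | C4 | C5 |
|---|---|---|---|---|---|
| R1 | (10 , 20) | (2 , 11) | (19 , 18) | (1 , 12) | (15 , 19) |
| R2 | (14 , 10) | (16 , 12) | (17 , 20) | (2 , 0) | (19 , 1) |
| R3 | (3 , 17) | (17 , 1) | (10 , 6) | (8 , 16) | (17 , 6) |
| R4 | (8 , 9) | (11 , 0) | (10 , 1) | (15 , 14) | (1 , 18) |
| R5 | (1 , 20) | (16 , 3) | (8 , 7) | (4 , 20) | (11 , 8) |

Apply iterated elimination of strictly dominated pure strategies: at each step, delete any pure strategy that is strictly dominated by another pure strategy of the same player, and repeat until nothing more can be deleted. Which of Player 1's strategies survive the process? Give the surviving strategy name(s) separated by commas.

Row R5 is eliminated: R3 beats it against every remaining column (C1: 3>1, C2: 17>16, C3: 10>8, C4: 8>4, C5: 17>11).
For Player 2, C3 strictly dominates C2 on the remaining rows (R1: 18>11, R2: 20>12, R3: 6>1, R4: 1>0); eliminate C2.
Among the remaining strategies, none is strictly dominated by another pure strategy of the same player, so the elimination stops.
Surviving strategies — Player 1: {R1, R2, R3, R4}; Player 2: {C1, C3, C4, C5}.

R1, R2, R3, R4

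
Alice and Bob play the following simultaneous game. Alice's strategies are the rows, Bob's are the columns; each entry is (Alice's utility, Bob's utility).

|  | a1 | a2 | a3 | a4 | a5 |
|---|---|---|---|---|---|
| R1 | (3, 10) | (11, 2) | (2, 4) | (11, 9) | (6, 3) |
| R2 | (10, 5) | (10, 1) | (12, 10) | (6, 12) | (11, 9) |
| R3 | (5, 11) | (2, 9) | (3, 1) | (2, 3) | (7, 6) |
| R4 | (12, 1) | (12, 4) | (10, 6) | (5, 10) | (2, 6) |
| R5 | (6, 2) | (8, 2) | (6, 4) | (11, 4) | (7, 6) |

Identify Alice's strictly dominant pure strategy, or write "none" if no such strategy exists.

R1 fails to dominate R2 at a1 (3<10).
R2 fails to dominate R1 at a2 (10<11).
R3 fails to dominate R1 at a2 (2<11).
R4 fails to dominate R1 at a4 (5<11).
R5 fails to dominate R1 at a2 (8<11).
No single strategy dominates all the others.

none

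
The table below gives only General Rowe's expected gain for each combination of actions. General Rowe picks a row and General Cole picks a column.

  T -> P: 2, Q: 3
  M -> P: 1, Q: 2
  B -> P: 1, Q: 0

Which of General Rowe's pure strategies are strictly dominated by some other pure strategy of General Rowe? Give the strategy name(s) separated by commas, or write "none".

M, B

Nothing dominates T: M at P (2>1); B at P (2>1).
M is strictly dominated by T (P: 2>1, Q: 3>2).
T strictly dominates B — P: 2>1, Q: 3>0.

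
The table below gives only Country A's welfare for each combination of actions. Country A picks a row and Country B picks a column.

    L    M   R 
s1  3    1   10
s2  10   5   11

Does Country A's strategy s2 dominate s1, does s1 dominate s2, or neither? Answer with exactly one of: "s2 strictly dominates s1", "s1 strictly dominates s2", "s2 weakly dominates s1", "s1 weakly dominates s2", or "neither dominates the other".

s2 strictly dominates s1

Compare s2 to s1 across every action of Country B: L: 10>3, M: 5>1, R: 11>10.
Every comparison favours s2, so s2 strictly dominates s1.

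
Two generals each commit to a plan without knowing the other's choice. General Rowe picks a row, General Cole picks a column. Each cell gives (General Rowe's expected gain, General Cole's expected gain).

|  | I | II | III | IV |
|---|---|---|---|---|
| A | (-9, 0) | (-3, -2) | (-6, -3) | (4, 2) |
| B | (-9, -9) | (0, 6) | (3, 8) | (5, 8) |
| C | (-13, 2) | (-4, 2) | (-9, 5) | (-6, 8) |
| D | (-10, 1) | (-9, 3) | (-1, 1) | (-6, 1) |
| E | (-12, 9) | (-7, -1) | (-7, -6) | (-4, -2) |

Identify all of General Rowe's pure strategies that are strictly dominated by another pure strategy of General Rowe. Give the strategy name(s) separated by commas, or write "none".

A is not dominated — it holds its own against B at I (-9=-9); C at I (-9>-13); D at I (-9>-10); E at I (-9>-12).
B is not dominated — it holds its own against A at I (-9=-9); C at I (-9>-13); D at I (-9>-10); E at I (-9>-12).
A strictly dominates C — I: -9>-13, II: -3>-4, III: -6>-9, IV: 4>-6.
B strictly dominates D — I: -9>-10, II: 0>-9, III: 3>-1, IV: 5>-6.
E is strictly dominated by A (I: -9>-12, II: -3>-7, III: -6>-7, IV: 4>-4).

C, D, E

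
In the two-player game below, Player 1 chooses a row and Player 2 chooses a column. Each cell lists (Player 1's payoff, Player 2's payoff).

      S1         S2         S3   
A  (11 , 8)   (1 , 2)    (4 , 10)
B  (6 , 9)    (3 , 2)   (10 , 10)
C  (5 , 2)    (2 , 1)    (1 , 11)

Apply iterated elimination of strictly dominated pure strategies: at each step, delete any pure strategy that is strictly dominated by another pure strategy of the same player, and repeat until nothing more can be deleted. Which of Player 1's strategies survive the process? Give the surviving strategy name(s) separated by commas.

Row C is eliminated: B beats it against every remaining column (S1: 6>5, S2: 3>2, S3: 10>1).
Player 2's strategy S1 is strictly dominated by S3 (A: 10>8, B: 10>9) and is removed.
For Player 1, B strictly dominates A on the remaining columns (S2: 3>1, S3: 10>4); eliminate A.
For Player 2, S3 strictly dominates S2 on the remaining rows (B: 10>2); eliminate S2.
Among the remaining strategies, none is strictly dominated by another pure strategy of the same player, so the elimination stops.
Surviving strategies — Player 1: {B}; Player 2: {S3}.

B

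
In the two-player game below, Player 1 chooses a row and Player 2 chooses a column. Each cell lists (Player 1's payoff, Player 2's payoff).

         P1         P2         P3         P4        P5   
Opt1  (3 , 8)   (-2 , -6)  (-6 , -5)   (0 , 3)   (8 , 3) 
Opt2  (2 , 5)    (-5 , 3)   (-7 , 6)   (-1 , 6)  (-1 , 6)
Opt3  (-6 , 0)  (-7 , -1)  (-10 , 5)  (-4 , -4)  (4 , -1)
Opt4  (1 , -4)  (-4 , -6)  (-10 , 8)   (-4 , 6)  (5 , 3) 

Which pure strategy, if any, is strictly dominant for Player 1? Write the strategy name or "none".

Opt1

Opt1 vs Opt2: P1: 3>2, P2: -2>-5, P3: -6>-7, P4: 0>-1, P5: 8>-1.
Opt1 vs Opt3: P1: 3>-6, P2: -2>-7, P3: -6>-10, P4: 0>-4, P5: 8>4.
Opt1 vs Opt4: P1: 3>1, P2: -2>-4, P3: -6>-10, P4: 0>-4, P5: 8>5.
Opt1 strictly beats every other strategy against every opponent action, so it is strictly dominant.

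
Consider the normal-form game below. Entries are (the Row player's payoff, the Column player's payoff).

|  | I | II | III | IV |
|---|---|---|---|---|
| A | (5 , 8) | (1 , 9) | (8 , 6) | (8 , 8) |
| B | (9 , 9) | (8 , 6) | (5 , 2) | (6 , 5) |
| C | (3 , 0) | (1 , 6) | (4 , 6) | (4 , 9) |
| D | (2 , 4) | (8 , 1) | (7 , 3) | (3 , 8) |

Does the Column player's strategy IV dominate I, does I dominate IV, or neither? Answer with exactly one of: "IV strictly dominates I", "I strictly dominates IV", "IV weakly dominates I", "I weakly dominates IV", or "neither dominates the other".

IV's payoffs vs I's, by the Row player's action — A: 8=8, B: 5<9, C: 9>0, D: 8>4.
IV does better at C, D but worse at B; neither strategy dominates the other.

neither dominates the other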